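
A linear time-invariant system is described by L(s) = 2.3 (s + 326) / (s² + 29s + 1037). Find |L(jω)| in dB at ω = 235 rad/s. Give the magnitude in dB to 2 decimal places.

|j235 + 326| = √(235² + 326²) = 401.9
|(j235)² + 29(j235) + 1037| = |-54188 + j6815| = 5.461e+04
|L(j235)| = 2.3 × 401.9 / 5.461e+04 = 0.016924
20 log₁₀(0.016924) = -35.430 dB

-35.43 dB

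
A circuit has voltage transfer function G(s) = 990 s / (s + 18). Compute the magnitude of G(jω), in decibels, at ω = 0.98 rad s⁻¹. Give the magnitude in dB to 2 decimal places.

|j0.98| = 0.98
|j0.98 + 18| = √(0.98² + 18²) = 18.03
|G(j0.98)| = 990 × 0.98 / 18.03 = 53.82
20 log₁₀(53.82) = 34.619 dB

34.62 dB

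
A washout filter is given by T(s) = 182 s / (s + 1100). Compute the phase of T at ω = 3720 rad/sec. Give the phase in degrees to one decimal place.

16.5 deg

∠(j3720) = 90.00°
∠(j3720 + 1100) = arctan(3720/1100) = 73.53°
∠T(j3720) = 90.00° − 73.53° = 16.47°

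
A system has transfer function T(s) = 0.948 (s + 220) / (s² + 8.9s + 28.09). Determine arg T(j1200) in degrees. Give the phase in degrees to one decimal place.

-100.0°

∠(j1200 + 220) = arctan(1200/220) = 79.61°
∠[(j1200)² + 8.9(j1200) + 28.09] = ∠[-1.44e+06 + j10680] = 179.58°
∠T(j1200) = 79.61° − 179.58° = -99.96°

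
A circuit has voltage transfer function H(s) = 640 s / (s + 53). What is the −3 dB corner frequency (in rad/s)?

For a single-pole high-pass, the −3 dB point is at the pole: ω = 53 rad/s.

53 rad/s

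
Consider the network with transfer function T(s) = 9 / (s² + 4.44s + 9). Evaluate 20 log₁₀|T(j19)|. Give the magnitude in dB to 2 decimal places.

|(j19)² + 4.44(j19) + 9| = |-352 + j84.36| = 362
|T(j19)| = 9 / 362 = 0.024864
20 log₁₀(0.024864) = -32.089 dB

-32.09 dB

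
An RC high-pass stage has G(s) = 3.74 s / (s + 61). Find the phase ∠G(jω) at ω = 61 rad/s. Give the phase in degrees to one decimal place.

45.0 deg

∠(j61) = 90.00°
∠(j61 + 61) = arctan(61/61) = 45.00°
∠G(j61) = 90.00° − 45.00° = 45.00°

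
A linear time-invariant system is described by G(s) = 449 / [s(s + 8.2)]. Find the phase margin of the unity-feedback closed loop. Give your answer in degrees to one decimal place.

21.9°

Gain crossover: |G(jω)| = 1 at ω ≈ 20.4 rad s⁻¹.
∠G(j20.4) = −90° − arctan(20.4/8.2) ≈ -158.11°
PM = 180° + (-158.11°) = 21.89°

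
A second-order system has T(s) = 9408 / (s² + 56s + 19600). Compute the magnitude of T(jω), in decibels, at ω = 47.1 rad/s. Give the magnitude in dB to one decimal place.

-5.4 dB

|(j47.1)² + 56(j47.1) + 19600| = |17382 + j2637.6| = 1.758e+04
|T(j47.1)| = 9408 / 1.758e+04 = 0.53514
20 log₁₀(0.53514) = -5.43 dB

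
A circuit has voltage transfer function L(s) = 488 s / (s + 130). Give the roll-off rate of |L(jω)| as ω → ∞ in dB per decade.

0 dB/decade

With 1 zero and 1 pole, the high-frequency asymptotic slope is 20 × (1 − 1) = 0 dB/decade.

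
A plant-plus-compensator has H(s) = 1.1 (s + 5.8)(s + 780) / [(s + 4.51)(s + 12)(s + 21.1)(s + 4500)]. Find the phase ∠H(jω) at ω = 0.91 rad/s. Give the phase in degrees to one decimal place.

-9.2°

∠(j0.91 + 5.8) = arctan(0.91/5.8) = 8.92°
∠(j0.91 + 780) = arctan(0.91/780) = 0.07°
∠(j0.91 + 4.51) = arctan(0.91/4.51) = 11.41°
∠(j0.91 + 12) = arctan(0.91/12) = 4.34°
∠(j0.91 + 21.1) = arctan(0.91/21.1) = 2.47°
∠(j0.91 + 4500) = arctan(0.91/4500) = 0.01°
∠H(j0.91) = 8.92° + 0.07° − (11.41° + 4.34° + 2.47° + 0.01°) = -9.24°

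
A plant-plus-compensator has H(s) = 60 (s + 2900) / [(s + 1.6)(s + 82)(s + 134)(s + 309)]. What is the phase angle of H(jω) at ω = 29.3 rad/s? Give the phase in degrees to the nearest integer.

∠(j29.3 + 2900) = arctan(29.3/2900) = 0.58°
∠(j29.3 + 1.6) = arctan(29.3/1.6) = 86.87°
∠(j29.3 + 82) = arctan(29.3/82) = 19.66°
∠(j29.3 + 134) = arctan(29.3/134) = 12.33°
∠(j29.3 + 309) = arctan(29.3/309) = 5.42°
∠H(j29.3) = 0.58° − (86.87° + 19.66° + 12.33° + 5.42°) = -123.71°

-124°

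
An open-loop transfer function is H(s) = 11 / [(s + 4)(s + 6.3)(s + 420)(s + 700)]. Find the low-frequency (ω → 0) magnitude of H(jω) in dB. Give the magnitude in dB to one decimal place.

H(0) = 11 / (4 × 6.3 × 420 × 700) = 1.4847e-06
20 log₁₀(1.4847e-06) = -116.57 dB

-116.6 dB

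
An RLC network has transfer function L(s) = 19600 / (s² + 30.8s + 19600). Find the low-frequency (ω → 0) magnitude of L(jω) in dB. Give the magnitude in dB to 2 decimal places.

L(0) = 19600 / 19600 = 1
20 log₁₀(1) = 0.000 dB

0.00 dB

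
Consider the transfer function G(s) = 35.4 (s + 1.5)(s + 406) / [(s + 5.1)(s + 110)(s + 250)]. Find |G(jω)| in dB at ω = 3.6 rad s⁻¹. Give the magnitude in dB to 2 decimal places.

|j3.6 + 1.5| = √(3.6² + 1.5²) = 3.9
|j3.6 + 406| = √(3.6² + 406²) = 406
|j3.6 + 5.1| = √(3.6² + 5.1²) = 6.243
|j3.6 + 110| = √(3.6² + 110²) = 110.1
|j3.6 + 250| = √(3.6² + 250²) = 250
|G(j3.6)| = 35.4 × 3.9 × 406 / (6.243 × 110.1 × 250) = 0.32631
20 log₁₀(0.32631) = -9.727 dB

-9.73 dB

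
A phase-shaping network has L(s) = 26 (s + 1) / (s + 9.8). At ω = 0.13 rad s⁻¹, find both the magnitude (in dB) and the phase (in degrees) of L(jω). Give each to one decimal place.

|j0.13 + 1| = √(0.13² + 1²) = 1.008
|j0.13 + 9.8| = √(0.13² + 9.8²) = 9.801
|L(j0.13)| = 26 × 1.008 / 9.801 = 2.6752
20 log₁₀(2.6752) = 8.55 dB
∠(j0.13 + 1) = arctan(0.13/1) = 7.41°
∠(j0.13 + 9.8) = arctan(0.13/9.8) = 0.76°
∠L(j0.13) = 7.41° − 0.76° = 6.65°

|L| = 8.5 dB, ∠L = 6.6°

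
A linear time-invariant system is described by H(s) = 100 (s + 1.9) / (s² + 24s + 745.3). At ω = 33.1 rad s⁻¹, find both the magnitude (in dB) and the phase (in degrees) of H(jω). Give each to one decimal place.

|j33.1 + 1.9| = √(33.1² + 1.9²) = 33.15
|(j33.1)² + 24(j33.1) + 745.3| = |-350.31 + j794.4| = 868.2
|H(j33.1)| = 100 × 33.15 / 868.2 = 3.8187
20 log₁₀(3.8187) = 11.64 dB
∠(j33.1 + 1.9) = arctan(33.1/1.9) = 86.71°
∠[(j33.1)² + 24(j33.1) + 745.3] = ∠[-350.31 + j794.4] = 113.80°
∠H(j33.1) = 86.71° − 113.80° = -27.08°

|H| = 11.6 dB, ∠H = -27.1°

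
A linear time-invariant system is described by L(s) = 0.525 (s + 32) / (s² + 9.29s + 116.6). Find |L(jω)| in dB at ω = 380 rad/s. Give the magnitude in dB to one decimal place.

|j380 + 32| = √(380² + 32²) = 381.3
|(j380)² + 9.29(j380) + 116.6| = |-1.4428e+05 + j3530.2| = 1.443e+05
|L(j380)| = 0.525 × 381.3 / 1.443e+05 = 0.0013872
20 log₁₀(0.0013872) = -57.16 dB

-57.2 dB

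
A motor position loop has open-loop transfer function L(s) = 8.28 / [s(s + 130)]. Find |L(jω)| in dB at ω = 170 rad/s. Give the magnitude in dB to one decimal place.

-72.9 dB

|j170 + 130| = √(170² + 130²) = 214
|j170| = 170
|L(j170)| = 8.28 / (214 × 170) = 0.00022759
20 log₁₀(0.00022759) = -72.86 dB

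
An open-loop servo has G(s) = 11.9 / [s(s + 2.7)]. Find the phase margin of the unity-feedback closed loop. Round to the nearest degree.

Gain crossover: |G(jω)| = 1 at ω ≈ 2.97 rad/sec.
∠G(j2.97) = −90° − arctan(2.97/2.7) ≈ -137.69°
PM = 180° + (-137.69°) = 42.31°

42°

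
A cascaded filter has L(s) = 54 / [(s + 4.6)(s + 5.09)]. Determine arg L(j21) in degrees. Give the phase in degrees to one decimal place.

∠(j21 + 4.6) = arctan(21/4.6) = 77.64°
∠(j21 + 5.09) = arctan(21/5.09) = 76.38°
∠L(j21) = − (77.64° + 76.38°) = -154.02°

-154.0°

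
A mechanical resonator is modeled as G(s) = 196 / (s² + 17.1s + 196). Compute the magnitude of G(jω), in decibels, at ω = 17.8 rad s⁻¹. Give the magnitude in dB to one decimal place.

|(j17.8)² + 17.1(j17.8) + 196| = |-120.84 + j304.38| = 327.5
|G(j17.8)| = 196 / 327.5 = 0.59849
20 log₁₀(0.59849) = -4.46 dB

-4.5 dB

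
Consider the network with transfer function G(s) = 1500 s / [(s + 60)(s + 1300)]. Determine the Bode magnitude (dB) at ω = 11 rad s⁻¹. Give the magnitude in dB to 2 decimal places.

-13.64 dB

|j11| = 11
|j11 + 60| = √(11² + 60²) = 61
|j11 + 1300| = √(11² + 1300²) = 1300
|G(j11)| = 1500 × 11 / (61 × 1300) = 0.20806
20 log₁₀(0.20806) = -13.636 dB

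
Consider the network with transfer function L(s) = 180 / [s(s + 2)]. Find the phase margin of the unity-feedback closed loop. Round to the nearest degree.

Gain crossover: |L(jω)| = 1 at ω ≈ 13.3 rad/sec.
∠L(j13.3) = −90° − arctan(13.3/2) ≈ -171.47°
PM = 180° + (-171.47°) = 8.53°

9°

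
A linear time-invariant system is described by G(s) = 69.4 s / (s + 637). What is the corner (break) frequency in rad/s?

The single real pole at s = −637 gives a corner at ω = 637 rad/s.

637 rad/s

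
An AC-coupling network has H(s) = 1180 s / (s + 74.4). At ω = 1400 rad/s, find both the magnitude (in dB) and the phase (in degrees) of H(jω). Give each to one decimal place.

|H| = 61.4 dB, ∠H = 3.0°

|j1400| = 1400
|j1400 + 74.4| = √(1400² + 74.4²) = 1402
|H(j1400)| = 1180 × 1400 / 1402 = 1178.3
20 log₁₀(1178.3) = 61.43 dB
∠(j1400) = 90.00°
∠(j1400 + 74.4) = arctan(1400/74.4) = 86.96°
∠H(j1400) = 90.00° − 86.96° = 3.04°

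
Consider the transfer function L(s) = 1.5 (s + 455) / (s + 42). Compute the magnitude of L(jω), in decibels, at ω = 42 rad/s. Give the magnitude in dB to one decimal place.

21.2 dB

|j42 + 455| = √(42² + 455²) = 456.9
|j42 + 42| = √(42² + 42²) = 59.4
|L(j42)| = 1.5 × 456.9 / 59.4 = 11.539
20 log₁₀(11.539) = 21.24 dB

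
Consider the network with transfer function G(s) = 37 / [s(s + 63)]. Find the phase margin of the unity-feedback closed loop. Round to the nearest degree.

Gain crossover: |G(jω)| = 1 at ω ≈ 0.587 rad/s.
∠G(j0.587) = −90° − arctan(0.587/63) ≈ -90.53°
PM = 180° + (-90.53°) = 89.47°

89 deg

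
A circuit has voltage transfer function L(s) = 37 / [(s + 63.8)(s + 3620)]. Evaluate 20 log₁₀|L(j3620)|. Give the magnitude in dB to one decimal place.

-114.0 dB

|j3620 + 63.8| = √(3620² + 63.8²) = 3621
|j3620 + 3620| = √(3620² + 3620²) = 5119
|L(j3620)| = 37 / (3621 × 5119) = 1.9962e-06
20 log₁₀(1.9962e-06) = -114.00 dB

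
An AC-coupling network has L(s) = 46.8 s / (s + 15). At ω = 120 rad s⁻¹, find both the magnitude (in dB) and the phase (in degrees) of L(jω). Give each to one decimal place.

|j120| = 120
|j120 + 15| = √(120² + 15²) = 120.9
|L(j120)| = 46.8 × 120 / 120.9 = 46.439
20 log₁₀(46.439) = 33.34 dB
∠(j120) = 90.00°
∠(j120 + 15) = arctan(120/15) = 82.87°
∠L(j120) = 90.00° − 82.87° = 7.13°

|L| = 33.3 dB, ∠L = 7.1 deg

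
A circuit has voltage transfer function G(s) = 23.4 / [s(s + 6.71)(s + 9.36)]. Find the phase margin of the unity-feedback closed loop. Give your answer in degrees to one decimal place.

84.6 deg

Gain crossover: |G(jω)| = 1 at ω ≈ 0.372 rad/s.
∠G(j0.372) = −90° − arctan(0.372/6.71) − arctan(0.372/9.36) ≈ -95.44°
PM = 180° + (-95.44°) = 84.56°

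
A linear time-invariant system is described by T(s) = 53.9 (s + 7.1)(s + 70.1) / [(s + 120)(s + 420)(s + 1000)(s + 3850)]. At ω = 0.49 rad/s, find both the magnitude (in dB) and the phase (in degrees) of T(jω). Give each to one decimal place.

|j0.49 + 7.1| = √(0.49² + 7.1²) = 7.117
|j0.49 + 70.1| = √(0.49² + 70.1²) = 70.1
|j0.49 + 120| = √(0.49² + 120²) = 120
|j0.49 + 420| = √(0.49² + 420²) = 420
|j0.49 + 1000| = √(0.49² + 1000²) = 1000
|j0.49 + 3850| = √(0.49² + 3850²) = 3850
|T(j0.49)| = 53.9 × 7.117 × 70.1 / (120 × 420 × 1000 × 3850) = 1.3858e-07
20 log₁₀(1.3858e-07) = -137.17 dB
∠(j0.49 + 7.1) = arctan(0.49/7.1) = 3.95°
∠(j0.49 + 70.1) = arctan(0.49/70.1) = 0.40°
∠(j0.49 + 120) = arctan(0.49/120) = 0.23°
∠(j0.49 + 420) = arctan(0.49/420) = 0.07°
∠(j0.49 + 1000) = arctan(0.49/1000) = 0.03°
∠(j0.49 + 3850) = arctan(0.49/3850) = 0.01°
∠T(j0.49) = 3.95° + 0.40° − (0.23° + 0.07° + 0.03° + 0.01°) = 4.01°

|T| = -137.2 dB, ∠T = 4.0°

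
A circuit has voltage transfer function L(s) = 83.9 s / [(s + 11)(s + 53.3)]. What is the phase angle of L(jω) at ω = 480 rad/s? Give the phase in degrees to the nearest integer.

∠(j480) = 90.00°
∠(j480 + 11) = arctan(480/11) = 88.69°
∠(j480 + 53.3) = arctan(480/53.3) = 83.66°
∠L(j480) = 90.00° − (88.69° + 83.66°) = -82.35°

-82°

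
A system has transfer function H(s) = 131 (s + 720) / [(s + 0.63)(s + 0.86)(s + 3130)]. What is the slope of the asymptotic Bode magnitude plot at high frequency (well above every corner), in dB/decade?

-40 dB/decade

With 1 zero and 3 poles, the high-frequency asymptotic slope is 20 × (1 − 3) = -40 dB/decade.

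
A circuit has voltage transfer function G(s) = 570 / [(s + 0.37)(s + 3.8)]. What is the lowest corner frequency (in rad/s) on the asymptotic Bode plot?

0.37 rad/s

Break frequencies occur at each pole and zero magnitude: 0.37 rad/s, 3.8 rad/s.
The lowest is 0.37 rad/s.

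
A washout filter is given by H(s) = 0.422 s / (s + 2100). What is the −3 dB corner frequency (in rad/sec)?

For a single-pole high-pass, the −3 dB point is at the pole: ω = 2100 rad/sec.

2100 rad/sec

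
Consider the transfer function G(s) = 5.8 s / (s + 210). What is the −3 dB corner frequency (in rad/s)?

For a single-pole high-pass, the −3 dB point is at the pole: ω = 210 rad/s.

210 rad/s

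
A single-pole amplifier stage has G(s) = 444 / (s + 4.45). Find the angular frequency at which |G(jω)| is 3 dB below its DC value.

For a single-pole low-pass, the −3 dB point is at the pole: ω = 4.45 rad/sec.

4.45 rad/sec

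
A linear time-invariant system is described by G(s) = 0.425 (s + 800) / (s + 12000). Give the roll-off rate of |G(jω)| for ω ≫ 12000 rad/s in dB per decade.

With 1 zero and 1 pole, the high-frequency asymptotic slope is 20 × (1 − 1) = 0 dB/decade.

0 dB/decade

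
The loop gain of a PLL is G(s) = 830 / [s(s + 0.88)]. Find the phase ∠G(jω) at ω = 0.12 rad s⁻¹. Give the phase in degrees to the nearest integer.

∠(j0.12 + 0.88) = arctan(0.12/0.88) = 7.77°
∠(j0.12) = 90.00°
∠G(j0.12) = − (7.77° + 90.00°) = -97.77°

-98°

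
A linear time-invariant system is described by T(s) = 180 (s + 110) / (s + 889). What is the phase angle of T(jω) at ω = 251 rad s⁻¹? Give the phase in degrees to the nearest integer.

∠(j251 + 110) = arctan(251/110) = 66.33°
∠(j251 + 889) = arctan(251/889) = 15.77°
∠T(j251) = 66.33° − 15.77° = 50.57°

51°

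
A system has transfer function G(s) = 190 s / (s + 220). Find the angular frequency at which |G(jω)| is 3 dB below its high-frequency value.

For a single-pole high-pass, the −3 dB point is at the pole: ω = 220 rad/s.

220 rad/s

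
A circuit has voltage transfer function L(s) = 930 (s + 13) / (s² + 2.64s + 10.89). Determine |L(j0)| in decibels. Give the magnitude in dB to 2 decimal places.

60.91 dB

L(0) = 930 × 13 / 10.89 = 1110.2
20 log₁₀(1110.2) = 60.908 dB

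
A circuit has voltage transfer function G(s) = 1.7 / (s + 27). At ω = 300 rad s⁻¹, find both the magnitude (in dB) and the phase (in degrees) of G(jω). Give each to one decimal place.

|j300 + 27| = √(300² + 27²) = 301.2
|G(j300)| = 1.7 / 301.2 = 0.0056439
20 log₁₀(0.0056439) = -44.97 dB
∠(j300 + 27) = arctan(300/27) = 84.86°
∠G(j300) = −84.86° = -84.86°

|G| = -45.0 dB, ∠G = -84.9°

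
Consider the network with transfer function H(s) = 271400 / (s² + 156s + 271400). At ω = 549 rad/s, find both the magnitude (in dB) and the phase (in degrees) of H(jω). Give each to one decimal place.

|H| = 9.5 dB, ∠H = -109.3°

|(j549)² + 156(j549) + 271400| = |-30001 + j85644| = 9.075e+04
|H(j549)| = 271400 / 9.075e+04 = 2.9907
20 log₁₀(2.9907) = 9.52 dB
∠[(j549)² + 156(j549) + 271400] = ∠[-30001 + j85644] = 109.31°
∠H(j549) = −109.31° = -109.31°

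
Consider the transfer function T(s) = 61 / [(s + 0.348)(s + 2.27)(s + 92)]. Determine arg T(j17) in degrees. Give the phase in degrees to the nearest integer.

∠(j17 + 0.348) = arctan(17/0.348) = 88.83°
∠(j17 + 2.27) = arctan(17/2.27) = 82.39°
∠(j17 + 92) = arctan(17/92) = 10.47°
∠T(j17) = − (88.83° + 82.39° + 10.47°) = -181.69°

-182°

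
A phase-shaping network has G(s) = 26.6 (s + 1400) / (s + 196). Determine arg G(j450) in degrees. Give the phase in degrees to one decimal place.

-48.6 deg

∠(j450 + 1400) = arctan(450/1400) = 17.82°
∠(j450 + 196) = arctan(450/196) = 66.46°
∠G(j450) = 17.82° − 66.46° = -48.65°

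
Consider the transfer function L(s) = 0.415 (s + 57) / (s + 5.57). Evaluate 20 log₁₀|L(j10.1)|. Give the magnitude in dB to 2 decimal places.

6.37 dB

|j10.1 + 57| = √(10.1² + 57²) = 57.89
|j10.1 + 5.57| = √(10.1² + 5.57²) = 11.53
|L(j10.1)| = 0.415 × 57.89 / 11.53 = 2.0828
20 log₁₀(2.0828) = 6.373 dB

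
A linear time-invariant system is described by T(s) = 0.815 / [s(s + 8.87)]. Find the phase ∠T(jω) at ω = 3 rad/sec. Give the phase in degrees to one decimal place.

∠(j3 + 8.87) = arctan(3/8.87) = 18.69°
∠(j3) = 90.00°
∠T(j3) = − (18.69° + 90.00°) = -108.69°

-108.7 deg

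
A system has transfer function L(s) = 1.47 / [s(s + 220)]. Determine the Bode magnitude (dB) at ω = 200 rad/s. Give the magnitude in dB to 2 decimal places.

-92.14 dB

|j200 + 220| = √(200² + 220²) = 297.3
|j200| = 200
|L(j200)| = 1.47 / (297.3 × 200) = 2.4721e-05
20 log₁₀(2.4721e-05) = -92.139 dB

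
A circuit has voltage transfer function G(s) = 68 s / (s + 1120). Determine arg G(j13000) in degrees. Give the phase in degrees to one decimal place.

∠(j13000) = 90.00°
∠(j13000 + 1120) = arctan(13000/1120) = 85.08°
∠G(j13000) = 90.00° − 85.08° = 4.92°

4.9°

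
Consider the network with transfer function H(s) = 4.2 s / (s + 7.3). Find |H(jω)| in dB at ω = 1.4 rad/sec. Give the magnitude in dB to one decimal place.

|j1.4| = 1.4
|j1.4 + 7.3| = √(1.4² + 7.3²) = 7.433
|H(j1.4)| = 4.2 × 1.4 / 7.433 = 0.79106
20 log₁₀(0.79106) = -2.04 dB

-2.0 dB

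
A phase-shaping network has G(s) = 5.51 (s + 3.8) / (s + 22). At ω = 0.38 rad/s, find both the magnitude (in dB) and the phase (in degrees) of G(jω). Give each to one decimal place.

|G| = -0.4 dB, ∠G = 4.7°

|j0.38 + 3.8| = √(0.38² + 3.8²) = 3.819
|j0.38 + 22| = √(0.38² + 22²) = 22
|G(j0.38)| = 5.51 × 3.819 / 22 = 0.95633
20 log₁₀(0.95633) = -0.39 dB
∠(j0.38 + 3.8) = arctan(0.38/3.8) = 5.71°
∠(j0.38 + 22) = arctan(0.38/22) = 0.99°
∠G(j0.38) = 5.71° − 0.99° = 4.72°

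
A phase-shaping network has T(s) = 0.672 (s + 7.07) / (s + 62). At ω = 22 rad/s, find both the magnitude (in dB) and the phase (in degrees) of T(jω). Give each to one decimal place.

|j22 + 7.07| = √(22² + 7.07²) = 23.11
|j22 + 62| = √(22² + 62²) = 65.79
|T(j22)| = 0.672 × 23.11 / 65.79 = 0.23604
20 log₁₀(0.23604) = -12.54 dB
∠(j22 + 7.07) = arctan(22/7.07) = 72.18°
∠(j22 + 62) = arctan(22/62) = 19.54°
∠T(j22) = 72.18° − 19.54° = 52.65°

|T| = -12.5 dB, ∠T = 52.6°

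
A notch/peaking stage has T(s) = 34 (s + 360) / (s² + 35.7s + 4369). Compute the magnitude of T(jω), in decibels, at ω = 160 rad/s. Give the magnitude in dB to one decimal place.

|j160 + 360| = √(160² + 360²) = 394
|(j160)² + 35.7(j160) + 4369| = |-21231 + j5712| = 2.199e+04
|T(j160)| = 34 × 394 / 2.199e+04 = 0.60923
20 log₁₀(0.60923) = -4.30 dB

-4.3 dB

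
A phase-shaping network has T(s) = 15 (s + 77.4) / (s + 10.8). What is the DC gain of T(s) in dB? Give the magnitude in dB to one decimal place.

T(0) = 15 × 77.4 / 10.8 = 107.5
20 log₁₀(107.5) = 40.63 dB

40.6 dB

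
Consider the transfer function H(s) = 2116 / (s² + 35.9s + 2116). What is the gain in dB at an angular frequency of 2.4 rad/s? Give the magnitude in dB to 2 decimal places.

|(j2.4)² + 35.9(j2.4) + 2116| = |2110.2 + j86.16| = 2112
|H(j2.4)| = 2116 / 2112 = 1.0019
20 log₁₀(1.0019) = 0.016 dB

0.02 dB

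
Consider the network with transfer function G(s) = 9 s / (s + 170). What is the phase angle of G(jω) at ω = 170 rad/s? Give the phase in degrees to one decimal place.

45.0 deg

∠(j170) = 90.00°
∠(j170 + 170) = arctan(170/170) = 45.00°
∠G(j170) = 90.00° − 45.00° = 45.00°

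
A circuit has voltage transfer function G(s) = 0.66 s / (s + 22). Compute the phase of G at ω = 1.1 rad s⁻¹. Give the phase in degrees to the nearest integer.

87 deg

∠(j1.1) = 90.00°
∠(j1.1 + 22) = arctan(1.1/22) = 2.86°
∠G(j1.1) = 90.00° − 2.86° = 87.14°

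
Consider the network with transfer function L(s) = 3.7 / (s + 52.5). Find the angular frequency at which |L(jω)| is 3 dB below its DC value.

52.5 rad/s

For a single-pole low-pass, the −3 dB point is at the pole: ω = 52.5 rad/s.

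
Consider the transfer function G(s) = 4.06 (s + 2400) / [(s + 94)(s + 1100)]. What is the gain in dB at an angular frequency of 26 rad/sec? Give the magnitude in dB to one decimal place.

|j26 + 2400| = √(26² + 2400²) = 2400
|j26 + 94| = √(26² + 94²) = 97.53
|j26 + 1100| = √(26² + 1100²) = 1100
|G(j26)| = 4.06 × 2400 / (97.53 × 1100) = 0.090806
20 log₁₀(0.090806) = -20.84 dB

-20.8 dB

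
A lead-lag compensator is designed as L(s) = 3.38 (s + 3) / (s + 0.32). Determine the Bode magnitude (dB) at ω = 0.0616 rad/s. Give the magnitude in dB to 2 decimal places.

|j0.0616 + 3| = √(0.0616² + 3²) = 3.001
|j0.0616 + 0.32| = √(0.0616² + 0.32²) = 0.3259
|L(j0.0616)| = 3.38 × 3.001 / 0.3259 = 31.123
20 log₁₀(31.123) = 29.862 dB

29.86 dB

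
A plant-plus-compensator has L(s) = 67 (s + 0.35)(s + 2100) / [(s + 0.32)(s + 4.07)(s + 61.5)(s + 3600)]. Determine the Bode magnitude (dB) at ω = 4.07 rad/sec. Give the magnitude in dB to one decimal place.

|j4.07 + 0.35| = √(4.07² + 0.35²) = 4.085
|j4.07 + 2100| = √(4.07² + 2100²) = 2100
|j4.07 + 0.32| = √(4.07² + 0.32²) = 4.083
|j4.07 + 4.07| = √(4.07² + 4.07²) = 5.756
|j4.07 + 61.5| = √(4.07² + 61.5²) = 61.63
|j4.07 + 3600| = √(4.07² + 3600²) = 3600
|L(j4.07)| = 67 × 4.085 × 2100 / (4.083 × 5.756 × 61.63 × 3600) = 0.11024
20 log₁₀(0.11024) = -19.15 dB

-19.2 dB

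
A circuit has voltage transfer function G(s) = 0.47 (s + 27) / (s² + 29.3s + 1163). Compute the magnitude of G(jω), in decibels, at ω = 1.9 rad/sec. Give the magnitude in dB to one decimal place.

-39.2 dB

|j1.9 + 27| = √(1.9² + 27²) = 27.07
|(j1.9)² + 29.3(j1.9) + 1163| = |1159.4 + j55.67| = 1161
|G(j1.9)| = 0.47 × 27.07 / 1161 = 0.01096
20 log₁₀(0.01096) = -39.20 dB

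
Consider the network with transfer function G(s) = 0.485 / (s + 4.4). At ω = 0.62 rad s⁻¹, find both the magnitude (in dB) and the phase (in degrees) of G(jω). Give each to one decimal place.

|j0.62 + 4.4| = √(0.62² + 4.4²) = 4.443
|G(j0.62)| = 0.485 / 4.443 = 0.10915
20 log₁₀(0.10915) = -19.24 dB
∠(j0.62 + 4.4) = arctan(0.62/4.4) = 8.02°
∠G(j0.62) = −8.02° = -8.02°

|G| = -19.2 dB, ∠G = -8.0°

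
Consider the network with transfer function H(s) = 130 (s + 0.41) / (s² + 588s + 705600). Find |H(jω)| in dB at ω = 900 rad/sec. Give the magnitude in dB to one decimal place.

|j900 + 0.41| = √(900² + 0.41²) = 900
|(j900)² + 588(j900) + 705600| = |-1.044e+05 + j5.292e+05| = 5.394e+05
|H(j900)| = 130 × 900 / 5.394e+05 = 0.21691
20 log₁₀(0.21691) = -13.27 dB

-13.3 dB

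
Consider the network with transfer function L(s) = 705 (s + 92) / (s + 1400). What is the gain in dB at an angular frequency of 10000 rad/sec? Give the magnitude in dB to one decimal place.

|j10000 + 92| = √(10000² + 92²) = 1e+04
|j10000 + 1400| = √(10000² + 1400²) = 1.01e+04
|L(j10000)| = 705 × 1e+04 / 1.01e+04 = 698.22
20 log₁₀(698.22) = 56.88 dB

56.9 dB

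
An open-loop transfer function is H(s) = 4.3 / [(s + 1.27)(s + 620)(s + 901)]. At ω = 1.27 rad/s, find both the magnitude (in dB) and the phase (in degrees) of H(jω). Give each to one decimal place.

|H| = -107.4 dB, ∠H = -45.2°

|j1.27 + 1.27| = √(1.27² + 1.27²) = 1.796
|j1.27 + 620| = √(1.27² + 620²) = 620
|j1.27 + 901| = √(1.27² + 901²) = 901
|H(j1.27)| = 4.3 / (1.796 × 620 × 901) = 4.2858e-06
20 log₁₀(4.2858e-06) = -107.36 dB
∠(j1.27 + 1.27) = arctan(1.27/1.27) = 45.00°
∠(j1.27 + 620) = arctan(1.27/620) = 0.12°
∠(j1.27 + 901) = arctan(1.27/901) = 0.08°
∠H(j1.27) = − (45.00° + 0.12° + 0.08°) = -45.20°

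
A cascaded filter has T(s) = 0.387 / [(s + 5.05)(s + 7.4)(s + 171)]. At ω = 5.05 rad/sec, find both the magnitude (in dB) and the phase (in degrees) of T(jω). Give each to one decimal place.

|T| = -89.0 dB, ∠T = -81.0 deg

|j5.05 + 5.05| = √(5.05² + 5.05²) = 7.142
|j5.05 + 7.4| = √(5.05² + 7.4²) = 8.959
|j5.05 + 171| = √(5.05² + 171²) = 171.1
|T(j5.05)| = 0.387 / (7.142 × 8.959 × 171.1) = 3.5356e-05
20 log₁₀(3.5356e-05) = -89.03 dB
∠(j5.05 + 5.05) = arctan(5.05/5.05) = 45.00°
∠(j5.05 + 7.4) = arctan(5.05/7.4) = 34.31°
∠(j5.05 + 171) = arctan(5.05/171) = 1.69°
∠T(j5.05) = − (45.00° + 34.31° + 1.69°) = -81.00°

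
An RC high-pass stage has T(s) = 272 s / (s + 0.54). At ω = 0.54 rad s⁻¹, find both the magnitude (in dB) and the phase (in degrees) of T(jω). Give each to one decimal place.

|T| = 45.7 dB, ∠T = 45.0°

|j0.54| = 0.54
|j0.54 + 0.54| = √(0.54² + 0.54²) = 0.7637
|T(j0.54)| = 272 × 0.54 / 0.7637 = 192.33
20 log₁₀(192.33) = 45.68 dB
∠(j0.54) = 90.00°
∠(j0.54 + 0.54) = arctan(0.54/0.54) = 45.00°
∠T(j0.54) = 90.00° − 45.00° = 45.00°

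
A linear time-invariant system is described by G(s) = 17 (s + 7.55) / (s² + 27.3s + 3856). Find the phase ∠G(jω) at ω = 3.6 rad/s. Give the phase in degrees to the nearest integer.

∠(j3.6 + 7.55) = arctan(3.6/7.55) = 25.49°
∠[(j3.6)² + 27.3(j3.6) + 3856] = ∠[3843 + j98.28] = 1.46°
∠G(j3.6) = 25.49° − 1.46° = 24.03°

24°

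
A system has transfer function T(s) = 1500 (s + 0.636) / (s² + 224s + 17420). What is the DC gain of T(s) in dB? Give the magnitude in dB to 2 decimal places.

T(0) = 1500 × 0.636 / 17420 = 0.054765
20 log₁₀(0.054765) = -25.230 dB

-25.23 dB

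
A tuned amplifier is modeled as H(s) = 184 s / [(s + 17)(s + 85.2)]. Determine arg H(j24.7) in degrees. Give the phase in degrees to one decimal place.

∠(j24.7) = 90.00°
∠(j24.7 + 17) = arctan(24.7/17) = 55.46°
∠(j24.7 + 85.2) = arctan(24.7/85.2) = 16.17°
∠H(j24.7) = 90.00° − (55.46° + 16.17°) = 18.37°

18.4°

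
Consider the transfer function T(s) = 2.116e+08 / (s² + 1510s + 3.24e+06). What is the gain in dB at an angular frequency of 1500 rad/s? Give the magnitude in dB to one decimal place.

|(j1500)² + 1510(j1500) + 3.24e+06| = |9.9e+05 + j2.265e+06| = 2.472e+06
|T(j1500)| = 2.116e+08 / 2.472e+06 = 85.602
20 log₁₀(85.602) = 38.65 dB

38.6 dB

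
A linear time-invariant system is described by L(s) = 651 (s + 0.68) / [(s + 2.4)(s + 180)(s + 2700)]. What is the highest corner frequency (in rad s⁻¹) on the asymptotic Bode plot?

2700 rad s⁻¹

Break frequencies occur at each pole and zero magnitude: 0.68 rad s⁻¹, 2.4 rad s⁻¹, 180 rad s⁻¹, 2700 rad s⁻¹.
The highest is 2700 rad s⁻¹.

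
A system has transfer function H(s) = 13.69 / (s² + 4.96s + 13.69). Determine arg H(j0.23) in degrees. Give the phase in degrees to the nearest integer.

-5 deg

∠[(j0.23)² + 4.96(j0.23) + 13.69] = ∠[13.637 + j1.1408] = 4.78°
∠H(j0.23) = −4.78° = -4.78°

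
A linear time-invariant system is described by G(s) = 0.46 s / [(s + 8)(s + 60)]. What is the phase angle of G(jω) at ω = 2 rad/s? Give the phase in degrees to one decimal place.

∠(j2) = 90.00°
∠(j2 + 8) = arctan(2/8) = 14.04°
∠(j2 + 60) = arctan(2/60) = 1.91°
∠G(j2) = 90.00° − (14.04° + 1.91°) = 74.05°

74.1°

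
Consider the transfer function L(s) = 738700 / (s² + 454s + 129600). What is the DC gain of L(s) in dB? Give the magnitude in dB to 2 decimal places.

L(0) = 738700 / 129600 = 5.6998
20 log₁₀(5.6998) = 15.117 dB

15.12 dB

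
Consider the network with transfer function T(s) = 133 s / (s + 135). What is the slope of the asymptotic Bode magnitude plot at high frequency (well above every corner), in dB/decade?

With 1 zero and 1 pole, the high-frequency asymptotic slope is 20 × (1 − 1) = 0 dB/decade.

0 dB/decade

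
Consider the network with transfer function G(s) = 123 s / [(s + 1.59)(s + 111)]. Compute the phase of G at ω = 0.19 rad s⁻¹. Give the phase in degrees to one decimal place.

83.1°

∠(j0.19) = 90.00°
∠(j0.19 + 1.59) = arctan(0.19/1.59) = 6.81°
∠(j0.19 + 111) = arctan(0.19/111) = 0.10°
∠G(j0.19) = 90.00° − (6.81° + 0.10°) = 83.09°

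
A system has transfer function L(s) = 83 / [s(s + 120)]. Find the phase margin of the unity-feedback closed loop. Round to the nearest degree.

Gain crossover: |L(jω)| = 1 at ω ≈ 0.692 rad/s.
∠L(j0.692) = −90° − arctan(0.692/120) ≈ -90.33°
PM = 180° + (-90.33°) = 89.67°

90°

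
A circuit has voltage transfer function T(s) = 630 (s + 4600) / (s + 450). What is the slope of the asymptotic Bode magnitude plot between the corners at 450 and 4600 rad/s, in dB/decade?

-20 dB/decade

In this band the factors already past their corner are: pole at 450; net slope = -20 dB/decade.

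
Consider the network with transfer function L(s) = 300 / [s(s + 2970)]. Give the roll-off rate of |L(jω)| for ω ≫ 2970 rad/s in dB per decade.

-40 dB/decade

With 0 zeros and 2 poles, the high-frequency asymptotic slope is 20 × (0 − 2) = -40 dB/decade.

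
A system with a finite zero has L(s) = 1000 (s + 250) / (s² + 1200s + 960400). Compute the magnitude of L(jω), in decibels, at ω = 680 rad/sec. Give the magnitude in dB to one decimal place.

|j680 + 250| = √(680² + 250²) = 724.5
|(j680)² + 1200(j680) + 960400| = |4.98e+05 + j8.16e+05| = 9.56e+05
|L(j680)| = 1000 × 724.5 / 9.56e+05 = 0.75788
20 log₁₀(0.75788) = -2.41 dB

-2.4 dB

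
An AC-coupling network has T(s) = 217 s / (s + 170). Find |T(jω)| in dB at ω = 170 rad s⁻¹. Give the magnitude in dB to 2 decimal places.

|j170| = 170
|j170 + 170| = √(170² + 170²) = 240.4
|T(j170)| = 217 × 170 / 240.4 = 153.44
20 log₁₀(153.44) = 43.719 dB

43.72 dB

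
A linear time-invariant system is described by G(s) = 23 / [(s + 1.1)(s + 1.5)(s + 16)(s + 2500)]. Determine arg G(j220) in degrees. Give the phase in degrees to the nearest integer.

∠(j220 + 1.1) = arctan(220/1.1) = 89.71°
∠(j220 + 1.5) = arctan(220/1.5) = 89.61°
∠(j220 + 16) = arctan(220/16) = 85.84°
∠(j220 + 2500) = arctan(220/2500) = 5.03°
∠G(j220) = − (89.71° + 89.61° + 85.84° + 5.03°) = -270.19°

-270°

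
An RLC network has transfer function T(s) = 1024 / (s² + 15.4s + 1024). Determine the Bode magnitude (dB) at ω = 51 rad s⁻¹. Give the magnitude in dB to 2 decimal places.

-4.71 dB

|(j51)² + 15.4(j51) + 1024| = |-1577 + j785.4| = 1762
|T(j51)| = 1024 / 1762 = 0.58124
20 log₁₀(0.58124) = -4.713 dB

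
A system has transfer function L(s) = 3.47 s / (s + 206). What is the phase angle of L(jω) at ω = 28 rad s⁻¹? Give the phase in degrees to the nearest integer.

82°

∠(j28) = 90.00°
∠(j28 + 206) = arctan(28/206) = 7.74°
∠L(j28) = 90.00° − 7.74° = 82.26°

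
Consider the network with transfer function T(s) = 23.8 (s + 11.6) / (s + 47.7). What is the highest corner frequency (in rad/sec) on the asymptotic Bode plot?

Break frequencies occur at each pole and zero magnitude: 11.6 rad/sec, 47.7 rad/sec.
The highest is 47.7 rad/sec.

47.7 rad/sec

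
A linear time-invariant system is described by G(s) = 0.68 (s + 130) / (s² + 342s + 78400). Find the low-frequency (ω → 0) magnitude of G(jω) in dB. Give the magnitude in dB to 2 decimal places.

-58.96 dB

G(0) = 0.68 × 130 / 78400 = 0.0011276
20 log₁₀(0.0011276) = -58.957 dB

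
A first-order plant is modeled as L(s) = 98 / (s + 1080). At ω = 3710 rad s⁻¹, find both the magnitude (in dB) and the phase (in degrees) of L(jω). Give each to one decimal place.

|L| = -31.9 dB, ∠L = -73.8°

|j3710 + 1080| = √(3710² + 1080²) = 3864
|L(j3710)| = 98 / 3864 = 0.025362
20 log₁₀(0.025362) = -31.92 dB
∠(j3710 + 1080) = arctan(3710/1080) = 73.77°
∠L(j3710) = −73.77° = -73.77°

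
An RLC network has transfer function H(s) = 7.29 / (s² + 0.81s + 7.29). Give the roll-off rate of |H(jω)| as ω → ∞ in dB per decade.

-40 dB/decade

With 0 zeros and 2 poles, the high-frequency asymptotic slope is 20 × (0 − 2) = -40 dB/decade.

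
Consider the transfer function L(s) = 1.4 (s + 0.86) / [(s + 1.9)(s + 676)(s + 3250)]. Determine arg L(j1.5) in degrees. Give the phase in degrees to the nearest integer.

∠(j1.5 + 0.86) = arctan(1.5/0.86) = 60.17°
∠(j1.5 + 1.9) = arctan(1.5/1.9) = 38.29°
∠(j1.5 + 676) = arctan(1.5/676) = 0.13°
∠(j1.5 + 3250) = arctan(1.5/3250) = 0.03°
∠L(j1.5) = 60.17° − (38.29° + 0.13° + 0.03°) = 21.73°

22°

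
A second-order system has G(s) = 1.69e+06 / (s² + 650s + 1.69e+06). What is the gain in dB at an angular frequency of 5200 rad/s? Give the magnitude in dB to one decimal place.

-23.6 dB

|(j5200)² + 650(j5200) + 1.69e+06| = |-2.535e+07 + j3.38e+06| = 2.557e+07
|G(j5200)| = 1.69e+06 / 2.557e+07 = 0.066082
20 log₁₀(0.066082) = -23.60 dB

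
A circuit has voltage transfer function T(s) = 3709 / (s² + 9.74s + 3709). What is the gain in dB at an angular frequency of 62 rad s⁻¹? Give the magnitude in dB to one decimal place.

|(j62)² + 9.74(j62) + 3709| = |-135 + j603.88| = 618.8
|T(j62)| = 3709 / 618.8 = 5.994
20 log₁₀(5.994) = 15.55 dB

15.6 dB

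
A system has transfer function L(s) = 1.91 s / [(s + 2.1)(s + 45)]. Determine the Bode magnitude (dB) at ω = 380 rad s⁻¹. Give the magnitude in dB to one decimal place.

|j380| = 380
|j380 + 2.1| = √(380² + 2.1²) = 380
|j380 + 45| = √(380² + 45²) = 382.7
|L(j380)| = 1.91 × 380 / (380 × 382.7) = 0.0049914
20 log₁₀(0.0049914) = -46.04 dB

-46.0 dB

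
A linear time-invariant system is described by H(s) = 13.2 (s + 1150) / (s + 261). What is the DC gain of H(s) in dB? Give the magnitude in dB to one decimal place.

35.3 dB

H(0) = 13.2 × 1150 / 261 = 58.161
20 log₁₀(58.161) = 35.29 dB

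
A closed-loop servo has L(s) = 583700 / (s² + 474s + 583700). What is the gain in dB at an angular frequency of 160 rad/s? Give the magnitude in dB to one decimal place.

0.3 dB

|(j160)² + 474(j160) + 583700| = |5.581e+05 + j75840| = 5.632e+05
|L(j160)| = 583700 / 5.632e+05 = 1.0363
20 log₁₀(1.0363) = 0.31 dB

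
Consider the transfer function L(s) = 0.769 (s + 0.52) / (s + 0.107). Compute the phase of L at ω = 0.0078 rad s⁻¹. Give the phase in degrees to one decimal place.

∠(j0.0078 + 0.52) = arctan(0.0078/0.52) = 0.86°
∠(j0.0078 + 0.107) = arctan(0.0078/0.107) = 4.17°
∠L(j0.0078) = 0.86° − 4.17° = -3.31°

-3.3 deg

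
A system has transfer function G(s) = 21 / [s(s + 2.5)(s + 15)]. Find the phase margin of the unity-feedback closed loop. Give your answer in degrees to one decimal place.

Gain crossover: |G(jω)| = 1 at ω ≈ 0.547 rad/s.
∠G(j0.547) = −90° − arctan(0.547/2.5) − arctan(0.547/15) ≈ -104.42°
PM = 180° + (-104.42°) = 75.58°

75.6 deg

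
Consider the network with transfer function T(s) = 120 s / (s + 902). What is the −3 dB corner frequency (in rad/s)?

For a single-pole high-pass, the −3 dB point is at the pole: ω = 902 rad/s.

902 rad/s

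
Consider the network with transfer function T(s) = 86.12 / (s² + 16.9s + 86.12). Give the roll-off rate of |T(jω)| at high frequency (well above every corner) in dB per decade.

-40 dB/decade

With 0 zeros and 2 poles, the high-frequency asymptotic slope is 20 × (0 − 2) = -40 dB/decade.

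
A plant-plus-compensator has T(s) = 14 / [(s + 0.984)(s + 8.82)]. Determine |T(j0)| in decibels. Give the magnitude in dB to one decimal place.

4.2 dB

T(0) = 14 / (0.984 × 8.82) = 1.6131
20 log₁₀(1.6131) = 4.15 dB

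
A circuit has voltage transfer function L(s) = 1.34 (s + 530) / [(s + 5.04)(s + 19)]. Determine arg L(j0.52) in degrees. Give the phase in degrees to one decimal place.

∠(j0.52 + 530) = arctan(0.52/530) = 0.06°
∠(j0.52 + 5.04) = arctan(0.52/5.04) = 5.89°
∠(j0.52 + 19) = arctan(0.52/19) = 1.57°
∠L(j0.52) = 0.06° − (5.89° + 1.57°) = -7.40°

-7.4 deg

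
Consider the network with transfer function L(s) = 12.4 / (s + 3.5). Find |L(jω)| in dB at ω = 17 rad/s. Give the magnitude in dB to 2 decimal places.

-2.92 dB

|j17 + 3.5| = √(17² + 3.5²) = 17.36
|L(j17)| = 12.4 / 17.36 = 0.71443
20 log₁₀(0.71443) = -2.921 dB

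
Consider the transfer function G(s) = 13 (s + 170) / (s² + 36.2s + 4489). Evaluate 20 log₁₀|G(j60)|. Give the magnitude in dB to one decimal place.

|j60 + 170| = √(60² + 170²) = 180.3
|(j60)² + 36.2(j60) + 4489| = |889 + j2172| = 2347
|G(j60)| = 13 × 180.3 / 2347 = 0.9986
20 log₁₀(0.9986) = -0.01 dB

-0.0 dB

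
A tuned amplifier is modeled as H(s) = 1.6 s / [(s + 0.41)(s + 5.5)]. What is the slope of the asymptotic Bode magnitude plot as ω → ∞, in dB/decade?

-20 dB/decade

With 1 zero and 2 poles, the high-frequency asymptotic slope is 20 × (1 − 2) = -20 dB/decade.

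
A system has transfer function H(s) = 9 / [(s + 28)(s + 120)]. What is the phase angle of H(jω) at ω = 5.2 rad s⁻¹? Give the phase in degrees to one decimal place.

-13.0 deg

∠(j5.2 + 28) = arctan(5.2/28) = 10.52°
∠(j5.2 + 120) = arctan(5.2/120) = 2.48°
∠H(j5.2) = − (10.52° + 2.48°) = -13.00°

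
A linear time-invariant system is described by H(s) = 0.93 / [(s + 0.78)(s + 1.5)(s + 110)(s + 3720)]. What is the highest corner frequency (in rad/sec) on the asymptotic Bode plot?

Break frequencies occur at each pole and zero magnitude: 0.78 rad/sec, 1.5 rad/sec, 110 rad/sec, 3720 rad/sec.
The highest is 3720 rad/sec.

3720 rad/sec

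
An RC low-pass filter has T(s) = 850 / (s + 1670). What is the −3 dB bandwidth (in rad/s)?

For a single-pole low-pass, the −3 dB point is at the pole: ω = 1670 rad/s.

1670 rad/s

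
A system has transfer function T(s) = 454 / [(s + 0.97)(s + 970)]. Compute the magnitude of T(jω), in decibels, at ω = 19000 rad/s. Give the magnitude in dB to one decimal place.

|j19000 + 0.97| = √(19000² + 0.97²) = 1.9e+04
|j19000 + 970| = √(19000² + 970²) = 1.902e+04
|T(j19000)| = 454 / (1.9e+04 × 1.902e+04) = 1.256e-06
20 log₁₀(1.256e-06) = -118.02 dB

-118.0 dB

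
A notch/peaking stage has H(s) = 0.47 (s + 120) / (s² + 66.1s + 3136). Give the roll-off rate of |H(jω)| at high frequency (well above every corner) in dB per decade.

With 1 zero and 2 poles, the high-frequency asymptotic slope is 20 × (1 − 2) = -20 dB/decade.

-20 dB/decade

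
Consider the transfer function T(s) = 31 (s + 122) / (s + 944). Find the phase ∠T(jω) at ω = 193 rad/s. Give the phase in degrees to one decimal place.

46.1°

∠(j193 + 122) = arctan(193/122) = 57.70°
∠(j193 + 944) = arctan(193/944) = 11.55°
∠T(j193) = 57.70° − 11.55° = 46.15°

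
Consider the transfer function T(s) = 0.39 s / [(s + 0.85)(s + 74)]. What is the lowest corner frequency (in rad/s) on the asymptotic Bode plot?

0.85 rad/s

Break frequencies occur at each pole and zero magnitude: 0.85 rad/s, 74 rad/s.
The lowest is 0.85 rad/s.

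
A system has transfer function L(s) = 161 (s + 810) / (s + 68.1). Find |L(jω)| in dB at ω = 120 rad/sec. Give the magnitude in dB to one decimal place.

59.6 dB

|j120 + 810| = √(120² + 810²) = 818.8
|j120 + 68.1| = √(120² + 68.1²) = 138
|L(j120)| = 161 × 818.8 / 138 = 955.47
20 log₁₀(955.47) = 59.60 dB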